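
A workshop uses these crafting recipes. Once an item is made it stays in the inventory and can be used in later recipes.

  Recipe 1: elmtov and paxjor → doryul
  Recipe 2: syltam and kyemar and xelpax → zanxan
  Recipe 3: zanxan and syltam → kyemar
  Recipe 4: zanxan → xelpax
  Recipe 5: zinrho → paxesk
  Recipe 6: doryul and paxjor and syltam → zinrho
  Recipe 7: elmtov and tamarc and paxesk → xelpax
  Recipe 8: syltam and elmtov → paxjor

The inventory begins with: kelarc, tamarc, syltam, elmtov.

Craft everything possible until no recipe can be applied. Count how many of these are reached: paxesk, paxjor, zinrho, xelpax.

4

syltam and elmtov → paxjor (Recipe 8).
elmtov and paxjor → doryul (Recipe 1).
Using Recipe 6, doryul, paxjor, and syltam make zinrho.
Using Recipe 5, zinrho makes paxesk.
Using Recipe 7, elmtov, tamarc, and paxesk make xelpax.
paxesk: reached.
paxjor: reached.
zinrho: reached.
xelpax: reached.
All 4 are reached.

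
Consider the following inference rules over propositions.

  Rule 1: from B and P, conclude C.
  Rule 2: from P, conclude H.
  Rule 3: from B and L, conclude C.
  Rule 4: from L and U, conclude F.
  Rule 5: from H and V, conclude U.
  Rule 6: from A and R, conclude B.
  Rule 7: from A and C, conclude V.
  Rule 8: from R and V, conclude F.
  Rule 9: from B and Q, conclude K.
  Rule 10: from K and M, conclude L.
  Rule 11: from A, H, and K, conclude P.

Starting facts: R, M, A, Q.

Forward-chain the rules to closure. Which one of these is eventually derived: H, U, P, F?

F

From A and R, Rule 6 gives B.
From B and Q, Rule 9 gives K.
From K and M, Rule 10 gives L.
B and L hold, so C follows (Rule 3).
A and C hold, so V follows (Rule 7).
R and V hold, so F follows (Rule 8).
H would need P (Rule 2), but P is never established. P would need A, H, and K (Rule 11), but H is never established. U would need H and V (Rule 5), but H is never established.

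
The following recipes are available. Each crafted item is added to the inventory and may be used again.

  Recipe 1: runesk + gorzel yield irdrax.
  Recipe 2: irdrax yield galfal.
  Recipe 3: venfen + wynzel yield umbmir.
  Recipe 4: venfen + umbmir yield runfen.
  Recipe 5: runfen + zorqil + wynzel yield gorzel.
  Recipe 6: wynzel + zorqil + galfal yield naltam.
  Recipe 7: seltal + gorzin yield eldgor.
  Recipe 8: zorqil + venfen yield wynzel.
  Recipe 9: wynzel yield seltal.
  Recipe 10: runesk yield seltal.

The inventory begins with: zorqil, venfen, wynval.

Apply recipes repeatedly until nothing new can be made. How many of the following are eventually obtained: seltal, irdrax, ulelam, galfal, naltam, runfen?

2

zorqil + venfen → wynzel (Recipe 8).
Using Recipe 9, wynzel makes seltal.
Using Recipe 3, venfen and wynzel make umbmir.
Using Recipe 4, venfen and umbmir make runfen.
seltal: reached.
irdrax would need runesk and gorzel (Recipe 1), but runesk is never obtained.
No rule produces ulelam, and it is not given.
galfal would need irdrax (Recipe 2), but irdrax is never obtained.
naltam would need wynzel, zorqil, and galfal (Recipe 6), but galfal is never obtained.
runfen: reached.
Reached: seltal and runfen — 2 of the 6.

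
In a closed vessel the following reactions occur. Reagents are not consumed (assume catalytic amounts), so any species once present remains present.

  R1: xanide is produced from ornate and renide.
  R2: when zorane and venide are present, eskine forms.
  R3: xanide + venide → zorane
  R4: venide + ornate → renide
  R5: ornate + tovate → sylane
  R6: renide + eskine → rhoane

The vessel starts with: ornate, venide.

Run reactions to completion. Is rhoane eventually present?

Yes

venide and ornate present → renide forms (R4).
ornate and renide present → xanide forms (R1).
xanide and venide present → zorane forms (R3).
zorane and venide present → eskine forms (R2).
renide and eskine present → rhoane forms (R6).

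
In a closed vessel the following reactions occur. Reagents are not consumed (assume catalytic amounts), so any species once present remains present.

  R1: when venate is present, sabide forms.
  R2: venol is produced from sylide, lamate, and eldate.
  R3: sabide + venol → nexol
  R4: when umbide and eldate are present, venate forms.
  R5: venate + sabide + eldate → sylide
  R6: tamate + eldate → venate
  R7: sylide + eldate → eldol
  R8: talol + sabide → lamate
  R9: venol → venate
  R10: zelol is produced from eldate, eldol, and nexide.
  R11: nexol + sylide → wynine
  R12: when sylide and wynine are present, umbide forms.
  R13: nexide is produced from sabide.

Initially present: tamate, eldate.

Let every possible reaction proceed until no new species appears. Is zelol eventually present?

tamate and eldate present → venate forms (R6).
venate present → sabide forms (R1).
sabide present → nexide forms (R13).
venate, sabide, and eldate present → sylide forms (R5).
sylide and eldate present → eldol forms (R7).
eldate, eldol, and nexide present → zelol forms (R10).

Yes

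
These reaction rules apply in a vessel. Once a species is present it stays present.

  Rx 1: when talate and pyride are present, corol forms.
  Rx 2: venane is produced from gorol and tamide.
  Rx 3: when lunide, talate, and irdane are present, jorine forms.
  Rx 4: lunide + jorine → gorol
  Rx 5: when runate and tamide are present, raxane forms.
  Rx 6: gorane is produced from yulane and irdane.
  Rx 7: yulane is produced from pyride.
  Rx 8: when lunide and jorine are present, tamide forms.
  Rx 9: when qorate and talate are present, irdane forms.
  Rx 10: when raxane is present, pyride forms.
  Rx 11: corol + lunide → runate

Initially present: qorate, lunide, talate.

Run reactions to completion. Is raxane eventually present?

No

raxane would need runate and tamide (Rx 5), but runate never forms.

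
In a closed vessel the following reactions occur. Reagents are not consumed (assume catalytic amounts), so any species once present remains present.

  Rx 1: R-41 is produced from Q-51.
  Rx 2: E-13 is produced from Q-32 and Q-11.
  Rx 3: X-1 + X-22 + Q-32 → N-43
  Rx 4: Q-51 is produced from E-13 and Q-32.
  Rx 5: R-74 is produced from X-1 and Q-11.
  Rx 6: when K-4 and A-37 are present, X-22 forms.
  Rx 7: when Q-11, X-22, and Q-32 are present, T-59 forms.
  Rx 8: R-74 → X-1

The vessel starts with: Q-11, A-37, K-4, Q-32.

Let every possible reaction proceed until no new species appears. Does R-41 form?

Yes

Q-32 and Q-11 present → E-13 forms (Rx 2).
E-13 and Q-32 present → Q-51 forms (Rx 4).
Q-51 present → R-41 forms (Rx 1).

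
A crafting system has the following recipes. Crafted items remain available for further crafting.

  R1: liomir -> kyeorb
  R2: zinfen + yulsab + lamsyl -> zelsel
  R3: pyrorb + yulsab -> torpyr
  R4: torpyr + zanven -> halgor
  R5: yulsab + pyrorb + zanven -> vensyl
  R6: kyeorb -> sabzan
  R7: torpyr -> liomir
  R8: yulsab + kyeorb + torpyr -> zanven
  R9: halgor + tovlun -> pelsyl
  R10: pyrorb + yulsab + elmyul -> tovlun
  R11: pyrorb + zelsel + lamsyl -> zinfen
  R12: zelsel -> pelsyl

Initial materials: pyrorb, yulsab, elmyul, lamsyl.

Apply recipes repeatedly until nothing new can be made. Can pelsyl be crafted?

Using R10, pyrorb, yulsab, and elmyul make tovlun.
pyrorb + yulsab -> torpyr (R3).
Using R7, torpyr makes liomir.
Using R1, liomir makes kyeorb.
yulsab + kyeorb + torpyr -> zanven (R8).
torpyr + zanven -> halgor (R4).
halgor + tovlun -> pelsyl (R9).

Yes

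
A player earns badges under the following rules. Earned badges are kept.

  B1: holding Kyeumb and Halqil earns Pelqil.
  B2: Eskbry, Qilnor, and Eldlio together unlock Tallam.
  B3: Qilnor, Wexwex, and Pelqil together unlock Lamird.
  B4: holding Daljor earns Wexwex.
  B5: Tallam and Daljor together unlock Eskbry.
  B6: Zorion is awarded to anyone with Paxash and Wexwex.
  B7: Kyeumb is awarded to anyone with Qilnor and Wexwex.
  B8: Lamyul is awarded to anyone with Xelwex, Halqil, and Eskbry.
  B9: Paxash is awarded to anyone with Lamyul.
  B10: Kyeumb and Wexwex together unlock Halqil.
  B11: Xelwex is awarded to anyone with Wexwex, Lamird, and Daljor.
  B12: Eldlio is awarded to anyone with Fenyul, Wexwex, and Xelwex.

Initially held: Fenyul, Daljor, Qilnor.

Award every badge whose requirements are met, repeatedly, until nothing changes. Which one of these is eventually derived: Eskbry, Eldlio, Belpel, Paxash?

Eldlio

With Daljor, Wexwex is earned (B4).
With Qilnor and Wexwex, Kyeumb is earned (B7).
With Kyeumb and Wexwex, Halqil is earned (B10).
With Kyeumb and Halqil, Pelqil is earned (B1).
With Qilnor, Wexwex, and Pelqil, Lamird is earned (B3).
With Wexwex, Lamird, and Daljor, Xelwex is earned (B11).
With Fenyul, Wexwex, and Xelwex, Eldlio is earned (B12).
Paxash would need Lamyul (B9), but Lamyul is never earned. Eskbry would need Tallam and Daljor (B5), but Tallam is never earned. No rule produces Belpel, and it is not given.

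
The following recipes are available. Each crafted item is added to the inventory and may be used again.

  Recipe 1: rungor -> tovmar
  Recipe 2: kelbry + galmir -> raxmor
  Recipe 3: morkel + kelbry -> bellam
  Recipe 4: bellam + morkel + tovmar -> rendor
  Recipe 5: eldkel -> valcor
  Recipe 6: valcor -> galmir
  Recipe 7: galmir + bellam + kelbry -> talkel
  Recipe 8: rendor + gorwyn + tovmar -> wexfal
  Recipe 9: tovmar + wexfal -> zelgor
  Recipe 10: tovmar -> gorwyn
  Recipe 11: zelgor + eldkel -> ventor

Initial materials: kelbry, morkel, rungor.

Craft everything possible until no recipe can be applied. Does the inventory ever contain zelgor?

Using Recipe 3, morkel and kelbry make bellam.
Using Recipe 1, rungor makes tovmar.
bellam + morkel + tovmar -> rendor (Recipe 4).
Using Recipe 10, tovmar makes gorwyn.
rendor + gorwyn + tovmar -> wexfal (Recipe 8).
tovmar + wexfal -> zelgor (Recipe 9).

Yes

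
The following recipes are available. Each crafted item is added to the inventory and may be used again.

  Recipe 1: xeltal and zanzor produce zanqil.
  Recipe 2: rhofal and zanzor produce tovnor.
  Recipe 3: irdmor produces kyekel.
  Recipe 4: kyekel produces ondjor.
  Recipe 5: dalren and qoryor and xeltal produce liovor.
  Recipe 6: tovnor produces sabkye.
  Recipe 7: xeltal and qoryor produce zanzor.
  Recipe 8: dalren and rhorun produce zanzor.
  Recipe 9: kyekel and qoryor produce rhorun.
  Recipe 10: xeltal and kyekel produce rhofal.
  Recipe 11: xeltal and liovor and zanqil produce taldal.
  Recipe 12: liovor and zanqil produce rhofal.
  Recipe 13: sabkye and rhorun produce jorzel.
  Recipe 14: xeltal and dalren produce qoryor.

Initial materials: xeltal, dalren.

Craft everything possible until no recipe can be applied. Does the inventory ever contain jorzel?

No

jorzel would need sabkye and rhorun (Recipe 13), but rhorun is never obtained.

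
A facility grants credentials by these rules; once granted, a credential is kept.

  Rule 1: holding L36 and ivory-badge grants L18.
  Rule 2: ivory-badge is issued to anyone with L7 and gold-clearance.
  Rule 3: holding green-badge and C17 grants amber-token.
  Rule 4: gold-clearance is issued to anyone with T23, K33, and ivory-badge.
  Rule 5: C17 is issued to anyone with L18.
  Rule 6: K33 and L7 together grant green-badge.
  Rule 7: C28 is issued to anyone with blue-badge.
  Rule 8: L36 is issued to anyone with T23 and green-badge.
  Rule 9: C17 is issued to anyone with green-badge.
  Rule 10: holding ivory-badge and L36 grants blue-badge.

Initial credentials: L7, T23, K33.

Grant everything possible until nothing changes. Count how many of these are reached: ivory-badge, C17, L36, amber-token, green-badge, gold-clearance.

4

Holding K33 and L7 grants green-badge (Rule 6).
Holding T23 and green-badge grants L36 (Rule 8).
Holding green-badge grants C17 (Rule 9).
Holding green-badge and C17 grants amber-token (Rule 3).
ivory-badge would need L7 and gold-clearance (Rule 2), but gold-clearance is never granted.
C17: reached.
L36: reached.
amber-token: reached.
green-badge: reached.
gold-clearance would need T23, K33, and ivory-badge (Rule 4), but ivory-badge is never granted.
Reached: C17, L36, amber-token, and green-badge — 4 of the 6.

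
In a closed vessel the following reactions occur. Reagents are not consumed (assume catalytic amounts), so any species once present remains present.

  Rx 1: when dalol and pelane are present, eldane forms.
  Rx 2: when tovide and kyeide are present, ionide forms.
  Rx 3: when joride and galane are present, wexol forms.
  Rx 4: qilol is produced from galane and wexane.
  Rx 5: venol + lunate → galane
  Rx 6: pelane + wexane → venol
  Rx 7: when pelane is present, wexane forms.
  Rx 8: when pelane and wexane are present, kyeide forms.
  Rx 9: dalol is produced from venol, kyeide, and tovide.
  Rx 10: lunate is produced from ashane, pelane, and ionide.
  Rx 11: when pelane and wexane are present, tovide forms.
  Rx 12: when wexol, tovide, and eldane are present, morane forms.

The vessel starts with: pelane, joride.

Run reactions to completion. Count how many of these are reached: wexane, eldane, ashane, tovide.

pelane present → wexane forms (Rx 7).
pelane and wexane present → venol forms (Rx 6).
pelane and wexane present → tovide forms (Rx 11).
pelane and wexane present → kyeide forms (Rx 8).
venol, kyeide, and tovide present → dalol forms (Rx 9).
dalol and pelane present → eldane forms (Rx 1).
wexane: reached.
eldane: reached.
No rule produces ashane, and it is not given.
tovide: reached.
Reached: wexane, eldane, and tovide — 3 of the 4.

3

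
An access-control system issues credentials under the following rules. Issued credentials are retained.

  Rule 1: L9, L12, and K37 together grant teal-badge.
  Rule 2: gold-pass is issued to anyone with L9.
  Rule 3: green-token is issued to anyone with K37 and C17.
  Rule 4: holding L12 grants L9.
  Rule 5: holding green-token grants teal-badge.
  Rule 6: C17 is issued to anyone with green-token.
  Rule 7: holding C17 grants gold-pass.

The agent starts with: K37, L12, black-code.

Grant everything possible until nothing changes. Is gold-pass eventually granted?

Holding L12 grants L9 (Rule 4).
Holding L9 grants gold-pass (Rule 2).

Yes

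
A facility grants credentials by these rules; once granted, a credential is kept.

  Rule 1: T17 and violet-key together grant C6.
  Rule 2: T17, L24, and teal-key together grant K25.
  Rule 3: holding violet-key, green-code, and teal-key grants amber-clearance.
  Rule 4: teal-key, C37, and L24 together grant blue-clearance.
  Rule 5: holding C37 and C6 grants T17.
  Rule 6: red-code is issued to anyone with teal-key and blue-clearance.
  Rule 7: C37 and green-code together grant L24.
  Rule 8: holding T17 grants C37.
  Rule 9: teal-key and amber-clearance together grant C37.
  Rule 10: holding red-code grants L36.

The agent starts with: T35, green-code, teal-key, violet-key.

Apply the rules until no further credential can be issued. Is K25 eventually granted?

No

K25 would need T17, L24, and teal-key (Rule 2), but T17 is never granted.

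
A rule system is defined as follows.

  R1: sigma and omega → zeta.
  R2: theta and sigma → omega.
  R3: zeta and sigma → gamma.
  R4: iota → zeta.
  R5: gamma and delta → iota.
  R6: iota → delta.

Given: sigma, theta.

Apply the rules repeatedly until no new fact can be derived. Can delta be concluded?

delta would need iota (R6), but iota is never established.

No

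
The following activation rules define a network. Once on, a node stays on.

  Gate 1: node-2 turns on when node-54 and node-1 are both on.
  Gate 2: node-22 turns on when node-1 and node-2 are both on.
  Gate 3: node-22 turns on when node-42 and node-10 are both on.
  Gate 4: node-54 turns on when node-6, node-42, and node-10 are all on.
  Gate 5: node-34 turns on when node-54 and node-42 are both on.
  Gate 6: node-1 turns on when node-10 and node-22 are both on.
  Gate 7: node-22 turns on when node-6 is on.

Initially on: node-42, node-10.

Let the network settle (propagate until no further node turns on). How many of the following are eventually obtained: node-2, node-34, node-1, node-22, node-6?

Gate 3: node-42 and node-10 on → node-22 on.
Gate 6: node-10 and node-22 on → node-1 on.
node-2 would need node-54 and node-1 (Gate 1), but node-54 never turns on.
node-34 would need node-54 and node-42 (Gate 5), but node-54 never turns on.
node-1: reached.
node-22: reached.
No rule produces node-6, and it is not given.
Reached: node-1 and node-22 — 2 of the 5.

2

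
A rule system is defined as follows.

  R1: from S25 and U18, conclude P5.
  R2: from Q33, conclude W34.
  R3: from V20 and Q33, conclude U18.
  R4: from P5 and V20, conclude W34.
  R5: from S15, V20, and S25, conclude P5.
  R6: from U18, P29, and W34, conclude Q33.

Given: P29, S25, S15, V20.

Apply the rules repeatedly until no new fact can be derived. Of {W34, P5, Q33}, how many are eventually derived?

2

From S15, V20, and S25, R5 gives P5.
P5 and V20 hold, so W34 follows (R4).
W34: reached.
P5: reached.
Q33 would need U18, P29, and W34 (R6), but U18 is never established.
Reached: W34 and P5 — 2 of the 3.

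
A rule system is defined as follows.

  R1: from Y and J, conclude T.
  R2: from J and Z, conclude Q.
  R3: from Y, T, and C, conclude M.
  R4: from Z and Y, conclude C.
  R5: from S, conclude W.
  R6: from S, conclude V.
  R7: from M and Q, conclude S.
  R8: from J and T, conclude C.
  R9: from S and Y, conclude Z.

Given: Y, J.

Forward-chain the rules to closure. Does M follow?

Y and J hold, so T follows (R1).
From J and T, R8 gives C.
From Y, T, and C, R3 gives M.

Yes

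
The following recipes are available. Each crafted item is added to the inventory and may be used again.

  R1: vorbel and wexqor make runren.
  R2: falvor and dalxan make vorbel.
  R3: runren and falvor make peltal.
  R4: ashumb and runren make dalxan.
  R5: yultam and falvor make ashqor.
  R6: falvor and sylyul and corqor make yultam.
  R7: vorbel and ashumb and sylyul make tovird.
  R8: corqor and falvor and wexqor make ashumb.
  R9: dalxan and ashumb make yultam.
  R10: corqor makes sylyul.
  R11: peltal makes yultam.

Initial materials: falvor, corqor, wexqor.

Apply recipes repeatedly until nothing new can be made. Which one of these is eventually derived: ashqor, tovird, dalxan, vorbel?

corqor → sylyul (R10).
falvor and sylyul and corqor → yultam (R6).
yultam and falvor → ashqor (R5).
tovird would need vorbel, ashumb, and sylyul (R7), but vorbel is never obtained. dalxan would need ashumb and runren (R4), but runren is never obtained. vorbel would need falvor and dalxan (R2), but dalxan is never obtained.

ashqor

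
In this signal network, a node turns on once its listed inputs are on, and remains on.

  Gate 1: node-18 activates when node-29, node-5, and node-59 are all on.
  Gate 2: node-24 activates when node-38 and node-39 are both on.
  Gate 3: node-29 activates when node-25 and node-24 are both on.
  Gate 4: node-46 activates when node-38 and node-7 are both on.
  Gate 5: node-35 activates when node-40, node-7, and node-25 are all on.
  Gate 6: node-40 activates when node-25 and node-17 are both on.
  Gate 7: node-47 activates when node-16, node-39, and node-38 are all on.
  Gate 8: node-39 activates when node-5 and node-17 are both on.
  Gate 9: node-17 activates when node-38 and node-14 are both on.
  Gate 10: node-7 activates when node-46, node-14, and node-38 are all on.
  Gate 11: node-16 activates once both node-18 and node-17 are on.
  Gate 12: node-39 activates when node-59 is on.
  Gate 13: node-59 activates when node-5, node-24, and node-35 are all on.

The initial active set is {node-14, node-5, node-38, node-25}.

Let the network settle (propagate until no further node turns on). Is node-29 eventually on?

node-38 and node-14 are on, so node-17 activates (Gate 9).
Gate 8: node-5 and node-17 on → node-39 on.
node-38 and node-39 are on, so node-24 activates (Gate 2).
Gate 3: node-25 and node-24 on → node-29 on.

Yes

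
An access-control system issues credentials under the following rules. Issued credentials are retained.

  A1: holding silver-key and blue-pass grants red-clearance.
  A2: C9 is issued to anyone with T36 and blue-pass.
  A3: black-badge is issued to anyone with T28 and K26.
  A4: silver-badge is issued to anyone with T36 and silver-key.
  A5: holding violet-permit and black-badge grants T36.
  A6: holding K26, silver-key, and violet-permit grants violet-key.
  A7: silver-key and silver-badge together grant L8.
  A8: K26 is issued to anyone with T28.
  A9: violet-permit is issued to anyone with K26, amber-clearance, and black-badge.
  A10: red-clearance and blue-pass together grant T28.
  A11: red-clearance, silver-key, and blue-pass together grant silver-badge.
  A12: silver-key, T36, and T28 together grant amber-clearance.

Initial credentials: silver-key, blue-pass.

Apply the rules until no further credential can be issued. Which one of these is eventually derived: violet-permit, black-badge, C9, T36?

black-badge

Holding silver-key and blue-pass grants red-clearance (A1).
Holding red-clearance and blue-pass grants T28 (A10).
Holding T28 grants K26 (A8).
Holding T28 and K26 grants black-badge (A3).
violet-permit would need K26, amber-clearance, and black-badge (A9), but amber-clearance is never granted. C9 would need T36 and blue-pass (A2), but T36 is never granted. T36 would need violet-permit and black-badge (A5), but violet-permit is never granted.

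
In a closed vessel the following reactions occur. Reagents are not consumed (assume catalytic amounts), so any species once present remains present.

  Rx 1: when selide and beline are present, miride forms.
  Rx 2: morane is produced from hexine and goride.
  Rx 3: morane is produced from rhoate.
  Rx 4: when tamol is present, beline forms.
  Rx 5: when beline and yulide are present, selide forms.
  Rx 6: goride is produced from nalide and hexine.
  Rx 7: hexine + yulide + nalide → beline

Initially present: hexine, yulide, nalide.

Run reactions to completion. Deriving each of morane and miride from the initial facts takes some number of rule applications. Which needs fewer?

morane

morane: nalide and hexine present → goride forms (Rx 6). hexine and goride present → morane forms (Rx 2). [2 rule applications]
miride: hexine, yulide, and nalide present → beline forms (Rx 7). beline and yulide present → selide forms (Rx 5). selide and beline present → miride forms (Rx 1). [3 rule applications]
morane needs fewer.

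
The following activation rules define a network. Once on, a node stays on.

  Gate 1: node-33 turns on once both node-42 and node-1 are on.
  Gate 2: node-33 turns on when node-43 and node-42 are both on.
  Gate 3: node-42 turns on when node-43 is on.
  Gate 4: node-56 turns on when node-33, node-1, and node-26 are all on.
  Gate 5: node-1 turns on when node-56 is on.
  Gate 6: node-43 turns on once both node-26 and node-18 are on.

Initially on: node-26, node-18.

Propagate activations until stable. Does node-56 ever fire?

node-56 would need node-33, node-1, and node-26 (Gate 4), but node-1 never turns on.

No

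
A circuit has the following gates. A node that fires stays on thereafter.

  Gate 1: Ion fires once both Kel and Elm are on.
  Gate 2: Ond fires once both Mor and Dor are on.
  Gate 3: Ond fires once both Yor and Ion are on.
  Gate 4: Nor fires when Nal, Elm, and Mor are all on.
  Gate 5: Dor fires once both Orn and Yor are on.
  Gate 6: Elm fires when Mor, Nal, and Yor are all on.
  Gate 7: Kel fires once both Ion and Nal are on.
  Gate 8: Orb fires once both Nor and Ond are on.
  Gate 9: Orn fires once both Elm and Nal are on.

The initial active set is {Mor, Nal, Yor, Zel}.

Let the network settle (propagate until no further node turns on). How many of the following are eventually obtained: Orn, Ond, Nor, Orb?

4

Gate 6: Mor, Nal, and Yor on → Elm on.
Nal, Elm, and Mor are on, so Nor fires (Gate 4).
Elm and Nal are on, so Orn fires (Gate 9).
Orn and Yor are on, so Dor fires (Gate 5).
Mor and Dor are on, so Ond fires (Gate 2).
Gate 8: Nor and Ond on → Orb on.
Orn: reached.
Ond: reached.
Nor: reached.
Orb: reached.
All 4 are reached.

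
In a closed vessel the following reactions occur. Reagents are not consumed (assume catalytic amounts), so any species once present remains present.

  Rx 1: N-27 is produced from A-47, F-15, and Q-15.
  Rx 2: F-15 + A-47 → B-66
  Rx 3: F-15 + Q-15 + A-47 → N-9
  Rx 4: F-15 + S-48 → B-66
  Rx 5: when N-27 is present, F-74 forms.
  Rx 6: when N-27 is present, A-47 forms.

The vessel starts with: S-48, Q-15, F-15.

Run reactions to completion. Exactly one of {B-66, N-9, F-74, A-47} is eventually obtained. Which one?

F-15 and S-48 present → B-66 forms (Rx 4).
N-9 would need F-15, Q-15, and A-47 (Rx 3), but A-47 never forms. F-74 would need N-27 (Rx 5), but N-27 never forms. A-47 would need N-27 (Rx 6), but N-27 never forms.

B-66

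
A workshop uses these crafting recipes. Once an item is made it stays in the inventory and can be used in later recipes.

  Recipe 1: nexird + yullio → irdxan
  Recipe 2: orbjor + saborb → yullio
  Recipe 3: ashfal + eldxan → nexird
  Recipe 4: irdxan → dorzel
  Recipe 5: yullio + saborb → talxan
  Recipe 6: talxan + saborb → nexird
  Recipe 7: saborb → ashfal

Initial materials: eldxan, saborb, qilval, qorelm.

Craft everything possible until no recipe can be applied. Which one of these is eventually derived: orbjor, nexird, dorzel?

saborb → ashfal (Recipe 7).
Using Recipe 3, ashfal and eldxan make nexird.
dorzel would need irdxan (Recipe 4), but irdxan is never obtained. No rule produces orbjor, and it is not given.

nexird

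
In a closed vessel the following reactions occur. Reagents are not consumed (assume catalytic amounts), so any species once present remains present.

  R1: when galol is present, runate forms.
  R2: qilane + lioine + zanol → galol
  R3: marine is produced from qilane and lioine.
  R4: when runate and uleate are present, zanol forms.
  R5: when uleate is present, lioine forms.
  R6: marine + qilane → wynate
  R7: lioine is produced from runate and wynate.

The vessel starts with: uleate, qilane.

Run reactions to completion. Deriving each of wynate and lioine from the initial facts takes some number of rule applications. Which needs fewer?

lioine

lioine: uleate present → lioine forms (R5). [1 rule application]
wynate: uleate present → lioine forms (R5). qilane and lioine present → marine forms (R3). marine and qilane present → wynate forms (R6). [3 rule applications]
lioine needs fewer.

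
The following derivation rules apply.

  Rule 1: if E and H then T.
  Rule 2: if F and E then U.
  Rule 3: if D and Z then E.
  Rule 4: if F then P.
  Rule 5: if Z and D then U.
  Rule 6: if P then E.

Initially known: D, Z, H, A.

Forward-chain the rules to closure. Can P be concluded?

P would need F (Rule 4), but F is never established.

No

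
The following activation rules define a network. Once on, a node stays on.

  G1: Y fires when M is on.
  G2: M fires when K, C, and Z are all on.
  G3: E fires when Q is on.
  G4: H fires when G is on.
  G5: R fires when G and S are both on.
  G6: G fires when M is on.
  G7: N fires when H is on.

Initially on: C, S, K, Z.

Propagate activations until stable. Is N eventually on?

G2: K, C, and Z on → M on.
M is on, so G fires (G6).
G is on, so H fires (G4).
H is on, so N fires (G7).

Yes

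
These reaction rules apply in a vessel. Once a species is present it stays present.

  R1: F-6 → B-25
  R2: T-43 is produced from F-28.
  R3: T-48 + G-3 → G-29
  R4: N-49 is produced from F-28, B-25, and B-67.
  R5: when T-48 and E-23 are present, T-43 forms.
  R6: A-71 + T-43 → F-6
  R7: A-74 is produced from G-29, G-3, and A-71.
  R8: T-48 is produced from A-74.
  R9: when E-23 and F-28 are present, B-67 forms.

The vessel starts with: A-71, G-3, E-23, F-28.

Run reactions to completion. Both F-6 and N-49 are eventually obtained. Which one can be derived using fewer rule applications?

F-6

F-6: F-28 present → T-43 forms (R2). A-71 and T-43 present → F-6 forms (R6). [2 rule applications]
N-49: F-28 present → T-43 forms (R2). E-23 and F-28 present → B-67 forms (R9). A-71 and T-43 present → F-6 forms (R6). F-6 present → B-25 forms (R1). F-28, B-25, and B-67 present → N-49 forms (R4). [5 rule applications]
F-6 needs fewer.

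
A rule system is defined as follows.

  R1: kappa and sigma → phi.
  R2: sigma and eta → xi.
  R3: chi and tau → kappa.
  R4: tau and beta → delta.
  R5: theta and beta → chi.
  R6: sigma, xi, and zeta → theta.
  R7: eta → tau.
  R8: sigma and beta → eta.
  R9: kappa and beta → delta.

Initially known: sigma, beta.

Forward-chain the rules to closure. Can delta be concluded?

sigma and beta hold, so eta follows (R8).
From eta, R7 gives tau.
tau and beta hold, so delta follows (R4).

Yes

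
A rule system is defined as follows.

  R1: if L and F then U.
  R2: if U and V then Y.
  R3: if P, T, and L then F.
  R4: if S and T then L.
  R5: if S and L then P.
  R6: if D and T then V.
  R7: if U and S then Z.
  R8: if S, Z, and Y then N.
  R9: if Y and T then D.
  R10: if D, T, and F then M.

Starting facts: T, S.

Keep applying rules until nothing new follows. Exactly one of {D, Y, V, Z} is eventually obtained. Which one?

Z

From S and T, R4 gives L.
From S and L, R5 gives P.
From P, T, and L, R3 gives F.
L and F hold, so U follows (R1).
From U and S, R7 gives Z.
D would need Y and T (R9), but Y is never established. Y would need U and V (R2), but V is never established. V would need D and T (R6), but D is never established.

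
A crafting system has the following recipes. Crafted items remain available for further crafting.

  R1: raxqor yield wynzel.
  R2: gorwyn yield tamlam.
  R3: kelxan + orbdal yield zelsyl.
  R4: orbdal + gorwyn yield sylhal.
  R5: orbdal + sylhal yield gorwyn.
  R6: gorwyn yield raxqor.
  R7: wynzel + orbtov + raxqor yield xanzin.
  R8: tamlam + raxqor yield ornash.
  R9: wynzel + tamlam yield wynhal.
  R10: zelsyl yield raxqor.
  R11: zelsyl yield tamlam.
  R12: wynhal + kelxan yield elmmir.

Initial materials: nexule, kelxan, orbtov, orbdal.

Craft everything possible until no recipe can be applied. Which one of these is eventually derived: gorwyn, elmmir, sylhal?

Using R3, kelxan and orbdal make zelsyl.
Using R11, zelsyl makes tamlam.
Using R10, zelsyl makes raxqor.
raxqor → wynzel (R1).
Using R9, wynzel and tamlam make wynhal.
Using R12, wynhal and kelxan make elmmir.
gorwyn would need orbdal and sylhal (R5), but sylhal is never obtained. sylhal would need orbdal and gorwyn (R4), but gorwyn is never obtained.

elmmir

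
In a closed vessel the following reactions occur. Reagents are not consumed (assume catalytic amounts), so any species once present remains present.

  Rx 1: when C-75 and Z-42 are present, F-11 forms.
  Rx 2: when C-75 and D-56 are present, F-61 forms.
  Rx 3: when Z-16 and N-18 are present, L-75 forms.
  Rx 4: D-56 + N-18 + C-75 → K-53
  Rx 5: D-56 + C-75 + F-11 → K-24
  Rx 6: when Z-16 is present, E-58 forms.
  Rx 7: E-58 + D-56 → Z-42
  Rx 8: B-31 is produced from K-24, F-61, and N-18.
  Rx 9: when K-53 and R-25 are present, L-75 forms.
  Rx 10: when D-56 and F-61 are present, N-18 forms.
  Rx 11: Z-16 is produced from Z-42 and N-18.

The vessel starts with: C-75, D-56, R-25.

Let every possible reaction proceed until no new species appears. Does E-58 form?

E-58 would need Z-16 (Rx 6), but Z-16 never forms.

No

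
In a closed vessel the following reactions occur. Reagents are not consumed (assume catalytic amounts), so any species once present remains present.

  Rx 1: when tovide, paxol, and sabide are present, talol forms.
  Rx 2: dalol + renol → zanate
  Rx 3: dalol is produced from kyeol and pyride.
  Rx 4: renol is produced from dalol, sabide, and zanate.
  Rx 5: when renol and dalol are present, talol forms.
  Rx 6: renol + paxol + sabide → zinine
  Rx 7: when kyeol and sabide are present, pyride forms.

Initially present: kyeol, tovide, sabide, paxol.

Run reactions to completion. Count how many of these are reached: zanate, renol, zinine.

zanate would need dalol and renol (Rx 2), but renol never forms.
renol would need dalol, sabide, and zanate (Rx 4), but zanate never forms.
zinine would need renol, paxol, and sabide (Rx 6), but renol never forms.
None of the 3 are reached.

0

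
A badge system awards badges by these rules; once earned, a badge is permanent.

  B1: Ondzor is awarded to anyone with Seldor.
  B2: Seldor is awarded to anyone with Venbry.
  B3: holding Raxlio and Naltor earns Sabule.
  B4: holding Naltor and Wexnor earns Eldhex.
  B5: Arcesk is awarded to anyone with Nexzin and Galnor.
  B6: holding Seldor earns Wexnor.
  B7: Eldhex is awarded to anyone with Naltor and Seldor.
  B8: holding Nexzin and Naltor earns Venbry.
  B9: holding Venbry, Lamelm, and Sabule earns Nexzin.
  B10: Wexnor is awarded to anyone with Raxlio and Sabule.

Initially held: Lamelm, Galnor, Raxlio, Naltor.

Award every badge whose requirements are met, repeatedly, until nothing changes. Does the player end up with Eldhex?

With Raxlio and Naltor, Sabule is earned (B3).
With Raxlio and Sabule, Wexnor is earned (B10).
With Naltor and Wexnor, Eldhex is earned (B4).

Yes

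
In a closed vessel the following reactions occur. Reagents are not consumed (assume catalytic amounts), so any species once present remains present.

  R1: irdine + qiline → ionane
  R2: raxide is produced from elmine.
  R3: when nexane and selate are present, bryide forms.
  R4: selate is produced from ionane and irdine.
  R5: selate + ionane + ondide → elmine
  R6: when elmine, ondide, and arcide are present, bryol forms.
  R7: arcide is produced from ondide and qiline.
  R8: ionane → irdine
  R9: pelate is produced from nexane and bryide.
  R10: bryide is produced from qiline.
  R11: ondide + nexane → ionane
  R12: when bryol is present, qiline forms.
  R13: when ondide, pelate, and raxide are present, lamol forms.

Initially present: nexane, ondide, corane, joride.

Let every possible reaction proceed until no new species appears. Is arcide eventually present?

No

arcide would need ondide and qiline (R7), but qiline never forms.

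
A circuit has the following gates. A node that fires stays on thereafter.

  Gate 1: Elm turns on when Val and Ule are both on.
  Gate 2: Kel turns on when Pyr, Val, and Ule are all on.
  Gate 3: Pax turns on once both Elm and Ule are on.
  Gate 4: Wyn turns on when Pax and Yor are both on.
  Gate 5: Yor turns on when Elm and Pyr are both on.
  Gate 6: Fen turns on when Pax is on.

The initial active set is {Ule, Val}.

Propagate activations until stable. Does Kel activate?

No

Kel would need Pyr, Val, and Ule (Gate 2), but Pyr never turns on.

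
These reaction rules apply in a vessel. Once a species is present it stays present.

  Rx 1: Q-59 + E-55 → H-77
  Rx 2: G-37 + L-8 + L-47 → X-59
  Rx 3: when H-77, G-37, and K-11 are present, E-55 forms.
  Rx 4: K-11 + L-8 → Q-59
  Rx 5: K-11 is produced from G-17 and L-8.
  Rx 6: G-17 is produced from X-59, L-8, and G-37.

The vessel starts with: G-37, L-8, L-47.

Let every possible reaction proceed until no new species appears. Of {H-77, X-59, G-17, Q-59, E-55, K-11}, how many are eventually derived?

G-37, L-8, and L-47 present → X-59 forms (Rx 2).
X-59, L-8, and G-37 present → G-17 forms (Rx 6).
G-17 and L-8 present → K-11 forms (Rx 5).
K-11 and L-8 present → Q-59 forms (Rx 4).
H-77 would need Q-59 and E-55 (Rx 1), but E-55 never forms.
X-59: reached.
G-17: reached.
Q-59: reached.
E-55 would need H-77, G-37, and K-11 (Rx 3), but H-77 never forms.
K-11: reached.
Reached: X-59, G-17, Q-59, and K-11 — 4 of the 6.

4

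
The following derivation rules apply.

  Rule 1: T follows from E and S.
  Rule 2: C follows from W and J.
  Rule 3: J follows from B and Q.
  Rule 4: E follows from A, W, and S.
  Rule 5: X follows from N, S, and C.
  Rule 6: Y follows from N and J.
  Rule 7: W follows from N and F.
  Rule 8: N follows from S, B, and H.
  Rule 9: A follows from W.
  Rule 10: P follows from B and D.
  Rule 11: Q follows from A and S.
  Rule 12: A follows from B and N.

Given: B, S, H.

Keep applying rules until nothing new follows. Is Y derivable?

Yes

S, B, and H hold, so N follows (Rule 8).
From B and N, Rule 12 gives A.
From A and S, Rule 11 gives Q.
From B and Q, Rule 3 gives J.
N and J hold, so Y follows (Rule 6).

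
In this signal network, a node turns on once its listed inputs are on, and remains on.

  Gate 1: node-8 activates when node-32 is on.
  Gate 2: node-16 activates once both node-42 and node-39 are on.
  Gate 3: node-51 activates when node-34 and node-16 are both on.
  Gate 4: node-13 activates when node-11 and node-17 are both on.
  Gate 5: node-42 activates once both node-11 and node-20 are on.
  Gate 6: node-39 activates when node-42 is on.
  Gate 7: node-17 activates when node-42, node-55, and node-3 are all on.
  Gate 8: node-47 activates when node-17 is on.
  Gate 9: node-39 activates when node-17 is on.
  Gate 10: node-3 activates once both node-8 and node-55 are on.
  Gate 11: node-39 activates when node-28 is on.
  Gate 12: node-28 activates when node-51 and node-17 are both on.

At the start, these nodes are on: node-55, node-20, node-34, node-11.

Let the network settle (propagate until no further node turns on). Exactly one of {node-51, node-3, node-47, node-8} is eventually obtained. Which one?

node-51

Gate 5: node-11 and node-20 on → node-42 on.
node-42 is on, so node-39 activates (Gate 6).
Gate 2: node-42 and node-39 on → node-16 on.
node-34 and node-16 are on, so node-51 activates (Gate 3).
node-47 would need node-17 (Gate 8), but node-17 never turns on. node-3 would need node-8 and node-55 (Gate 10), but node-8 never turns on. node-8 would need node-32 (Gate 1), but node-32 never turns on.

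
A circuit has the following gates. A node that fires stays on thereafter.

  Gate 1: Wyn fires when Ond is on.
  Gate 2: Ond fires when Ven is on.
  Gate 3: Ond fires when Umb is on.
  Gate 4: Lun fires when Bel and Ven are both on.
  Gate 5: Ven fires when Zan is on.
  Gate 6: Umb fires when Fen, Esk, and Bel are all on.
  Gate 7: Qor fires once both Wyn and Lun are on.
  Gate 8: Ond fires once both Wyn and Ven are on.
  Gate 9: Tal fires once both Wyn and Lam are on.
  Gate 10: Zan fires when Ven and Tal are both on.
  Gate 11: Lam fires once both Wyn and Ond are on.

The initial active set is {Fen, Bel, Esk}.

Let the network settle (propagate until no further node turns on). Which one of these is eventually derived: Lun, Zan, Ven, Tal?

Gate 6: Fen, Esk, and Bel on → Umb on.
Umb is on, so Ond fires (Gate 3).
Ond is on, so Wyn fires (Gate 1).
Gate 11: Wyn and Ond on → Lam on.
Wyn and Lam are on, so Tal fires (Gate 9).
Ven would need Zan (Gate 5), but Zan never turns on. Zan would need Ven and Tal (Gate 10), but Ven never turns on. Lun would need Bel and Ven (Gate 4), but Ven never turns on.

Tal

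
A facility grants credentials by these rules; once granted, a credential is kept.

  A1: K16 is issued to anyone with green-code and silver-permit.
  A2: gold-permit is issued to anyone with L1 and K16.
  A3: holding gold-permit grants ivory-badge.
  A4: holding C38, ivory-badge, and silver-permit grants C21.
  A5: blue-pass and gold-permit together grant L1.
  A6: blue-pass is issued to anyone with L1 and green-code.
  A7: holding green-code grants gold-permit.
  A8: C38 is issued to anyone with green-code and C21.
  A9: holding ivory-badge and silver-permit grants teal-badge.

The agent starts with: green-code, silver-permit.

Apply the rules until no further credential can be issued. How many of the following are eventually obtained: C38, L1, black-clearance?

0

C38 would need green-code and C21 (A8), but C21 is never granted.
L1 would need blue-pass and gold-permit (A5), but blue-pass is never granted.
No rule produces black-clearance, and it is not given.
None of the 3 are reached.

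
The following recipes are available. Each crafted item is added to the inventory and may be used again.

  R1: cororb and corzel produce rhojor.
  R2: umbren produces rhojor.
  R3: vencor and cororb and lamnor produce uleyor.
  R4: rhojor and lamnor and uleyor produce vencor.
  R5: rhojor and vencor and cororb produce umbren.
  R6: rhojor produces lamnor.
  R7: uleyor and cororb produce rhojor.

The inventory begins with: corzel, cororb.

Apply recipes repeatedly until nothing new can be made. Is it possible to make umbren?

No

umbren would need rhojor, vencor, and cororb (R5), but vencor is never obtained.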